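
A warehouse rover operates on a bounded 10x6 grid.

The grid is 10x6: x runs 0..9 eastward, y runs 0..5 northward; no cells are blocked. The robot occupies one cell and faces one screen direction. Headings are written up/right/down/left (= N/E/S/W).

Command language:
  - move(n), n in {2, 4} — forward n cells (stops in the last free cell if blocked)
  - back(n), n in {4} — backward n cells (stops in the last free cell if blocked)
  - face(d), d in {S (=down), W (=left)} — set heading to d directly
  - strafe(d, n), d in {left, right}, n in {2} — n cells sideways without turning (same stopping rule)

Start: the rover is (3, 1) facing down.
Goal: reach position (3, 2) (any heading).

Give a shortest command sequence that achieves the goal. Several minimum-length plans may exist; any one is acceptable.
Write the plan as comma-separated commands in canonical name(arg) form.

face(W), strafe(left, 2), strafe(right, 2)

from: (3, 1) facing down
step 1 (face(W)): (3, 1) facing left
step 2 (strafe(left, 2)): (3, 0) facing left
step 3 (strafe(right, 2)): (3, 2) facing left
minimal: 3 command(s), checked below 3.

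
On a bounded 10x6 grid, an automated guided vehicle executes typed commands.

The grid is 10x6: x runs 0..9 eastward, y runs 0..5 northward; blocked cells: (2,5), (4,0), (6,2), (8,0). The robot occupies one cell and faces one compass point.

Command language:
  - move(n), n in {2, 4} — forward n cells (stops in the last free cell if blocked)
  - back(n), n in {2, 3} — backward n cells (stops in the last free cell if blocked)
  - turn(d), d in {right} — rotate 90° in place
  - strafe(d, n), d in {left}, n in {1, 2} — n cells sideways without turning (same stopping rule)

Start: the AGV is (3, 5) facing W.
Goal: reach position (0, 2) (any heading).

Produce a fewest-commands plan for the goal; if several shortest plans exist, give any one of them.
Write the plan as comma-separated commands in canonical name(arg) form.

start: (3, 5) facing W
1. strafe(left, 1) → (3, 4) facing W
2. strafe(left, 2) → (3, 2) facing W
3. move(4) → (0, 2) facing W
nothing shorter than 3 reaches the goal.

strafe(left, 1), strafe(left, 2), move(4)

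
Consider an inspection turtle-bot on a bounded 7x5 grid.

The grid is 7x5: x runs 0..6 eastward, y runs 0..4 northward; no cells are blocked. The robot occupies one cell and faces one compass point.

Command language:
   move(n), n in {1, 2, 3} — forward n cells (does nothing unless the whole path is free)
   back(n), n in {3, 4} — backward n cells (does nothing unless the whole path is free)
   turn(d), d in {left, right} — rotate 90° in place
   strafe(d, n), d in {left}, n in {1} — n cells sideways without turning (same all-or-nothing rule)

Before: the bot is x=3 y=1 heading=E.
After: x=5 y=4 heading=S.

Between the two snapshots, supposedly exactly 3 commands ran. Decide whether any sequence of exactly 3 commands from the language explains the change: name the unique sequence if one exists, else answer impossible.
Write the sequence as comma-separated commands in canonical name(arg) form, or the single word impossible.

key: position moved to (5,4) AND the heading swung to S — translation plus rotation needed
begin: x=3 y=1 heading=E
t=1 move(2) ⇒ x=5 y=1 heading=E
t=2 turn(right) ⇒ x=5 y=1 heading=S
t=3 back(3) ⇒ x=5 y=4 heading=S
no rival 3-sequence matches.

move(2), turn(right), back(3)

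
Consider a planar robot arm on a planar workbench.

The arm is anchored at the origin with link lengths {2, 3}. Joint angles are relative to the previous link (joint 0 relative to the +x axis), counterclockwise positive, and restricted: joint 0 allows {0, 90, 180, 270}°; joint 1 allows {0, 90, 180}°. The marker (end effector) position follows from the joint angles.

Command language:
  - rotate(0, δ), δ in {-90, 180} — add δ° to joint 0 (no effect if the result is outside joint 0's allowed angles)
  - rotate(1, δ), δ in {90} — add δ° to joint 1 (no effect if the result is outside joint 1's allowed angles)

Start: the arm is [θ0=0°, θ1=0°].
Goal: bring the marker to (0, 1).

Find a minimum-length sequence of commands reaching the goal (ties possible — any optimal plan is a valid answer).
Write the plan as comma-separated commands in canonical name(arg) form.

start: [θ0=0°, θ1=0°]
t=1 rotate(1, 90) ⇒ [θ0=0°, θ1=90°]
t=2 rotate(1, 90) ⇒ [θ0=0°, θ1=180°]
t=3 rotate(0, -90) ⇒ [θ0=270°, θ1=180°]
shorter routes all fall short; 3 is best.

rotate(1, 90), rotate(1, 90), rotate(0, -90)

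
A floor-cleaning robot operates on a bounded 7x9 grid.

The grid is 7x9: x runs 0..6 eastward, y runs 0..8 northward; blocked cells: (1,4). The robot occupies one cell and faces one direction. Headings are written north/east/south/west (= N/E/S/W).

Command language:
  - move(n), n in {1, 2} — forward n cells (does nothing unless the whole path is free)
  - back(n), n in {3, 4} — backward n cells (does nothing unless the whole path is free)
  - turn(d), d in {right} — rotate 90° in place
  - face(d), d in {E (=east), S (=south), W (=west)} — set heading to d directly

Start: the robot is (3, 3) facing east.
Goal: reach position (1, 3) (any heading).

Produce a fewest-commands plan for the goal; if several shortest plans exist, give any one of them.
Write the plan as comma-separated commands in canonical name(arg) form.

move(1), back(3)

start: (3, 3) facing east
1. move(1) → (4, 3) facing east
2. back(3) → (1, 3) facing east
minimal: 2 command(s), checked below 2.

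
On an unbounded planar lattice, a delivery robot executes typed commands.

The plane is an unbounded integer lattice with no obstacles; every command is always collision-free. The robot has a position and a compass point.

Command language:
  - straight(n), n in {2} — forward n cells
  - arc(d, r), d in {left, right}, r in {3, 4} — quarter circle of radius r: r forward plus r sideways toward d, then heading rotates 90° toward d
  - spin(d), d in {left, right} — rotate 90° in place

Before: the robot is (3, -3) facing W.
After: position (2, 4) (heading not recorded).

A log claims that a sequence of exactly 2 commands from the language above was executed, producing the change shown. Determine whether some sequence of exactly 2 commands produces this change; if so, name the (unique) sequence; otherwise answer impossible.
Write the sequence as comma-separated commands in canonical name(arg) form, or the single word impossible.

key: running arc(right, 3) before arc(right, 4) would end elsewhere — order is forced
begin: (3, -3) facing W
1. arc(right, 4) → (-1, 1) facing N
2. arc(right, 3) → (2, 4) facing E
all 49 alternatives checked — unique.

arc(right, 4), arc(right, 3)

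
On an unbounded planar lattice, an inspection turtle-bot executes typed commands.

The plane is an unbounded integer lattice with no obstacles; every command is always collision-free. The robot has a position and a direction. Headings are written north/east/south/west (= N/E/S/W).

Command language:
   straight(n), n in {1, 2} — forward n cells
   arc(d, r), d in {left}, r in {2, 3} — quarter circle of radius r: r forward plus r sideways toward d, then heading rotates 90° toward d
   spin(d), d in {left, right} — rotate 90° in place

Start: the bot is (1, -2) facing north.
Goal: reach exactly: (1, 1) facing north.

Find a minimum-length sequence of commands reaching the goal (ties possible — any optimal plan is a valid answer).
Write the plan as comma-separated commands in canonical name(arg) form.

start: (1, -2) facing north
1. straight(1) → (1, -1) facing north
2. straight(2) → (1, 1) facing north
shorter routes all fall short; 2 is best.

straight(1), straight(2)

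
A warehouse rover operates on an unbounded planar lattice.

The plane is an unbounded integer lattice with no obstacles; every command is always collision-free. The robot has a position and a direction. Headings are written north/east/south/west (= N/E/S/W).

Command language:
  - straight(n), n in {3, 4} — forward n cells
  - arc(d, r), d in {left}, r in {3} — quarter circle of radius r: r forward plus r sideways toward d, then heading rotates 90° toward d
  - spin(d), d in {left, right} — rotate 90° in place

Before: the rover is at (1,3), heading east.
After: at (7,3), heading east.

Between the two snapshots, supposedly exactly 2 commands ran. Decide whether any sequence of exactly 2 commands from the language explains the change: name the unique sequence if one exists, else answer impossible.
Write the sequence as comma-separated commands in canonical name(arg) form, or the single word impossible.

straight(3), straight(3)

key: still facing E at the end — nothing in the sequence rotates
from: at (1,3), heading east
t=1 straight(3) ⇒ at (4,3), heading east
t=2 straight(3) ⇒ at (7,3), heading east
no rival 2-sequence matches.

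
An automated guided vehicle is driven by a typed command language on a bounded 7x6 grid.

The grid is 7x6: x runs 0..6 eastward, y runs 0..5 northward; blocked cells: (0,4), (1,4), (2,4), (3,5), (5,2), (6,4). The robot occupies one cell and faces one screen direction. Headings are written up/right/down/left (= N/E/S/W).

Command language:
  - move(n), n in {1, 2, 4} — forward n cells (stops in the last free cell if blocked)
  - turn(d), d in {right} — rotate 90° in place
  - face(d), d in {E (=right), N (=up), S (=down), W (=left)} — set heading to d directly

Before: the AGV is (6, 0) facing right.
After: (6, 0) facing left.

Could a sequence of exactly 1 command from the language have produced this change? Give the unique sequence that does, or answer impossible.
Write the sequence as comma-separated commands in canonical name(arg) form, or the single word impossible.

key: (6,0) unchanged — the single command moves nothing
begin: (6, 0) facing right
t=1 face(W) ⇒ (6, 0) facing left
all 8 alternatives checked — unique.

face(W)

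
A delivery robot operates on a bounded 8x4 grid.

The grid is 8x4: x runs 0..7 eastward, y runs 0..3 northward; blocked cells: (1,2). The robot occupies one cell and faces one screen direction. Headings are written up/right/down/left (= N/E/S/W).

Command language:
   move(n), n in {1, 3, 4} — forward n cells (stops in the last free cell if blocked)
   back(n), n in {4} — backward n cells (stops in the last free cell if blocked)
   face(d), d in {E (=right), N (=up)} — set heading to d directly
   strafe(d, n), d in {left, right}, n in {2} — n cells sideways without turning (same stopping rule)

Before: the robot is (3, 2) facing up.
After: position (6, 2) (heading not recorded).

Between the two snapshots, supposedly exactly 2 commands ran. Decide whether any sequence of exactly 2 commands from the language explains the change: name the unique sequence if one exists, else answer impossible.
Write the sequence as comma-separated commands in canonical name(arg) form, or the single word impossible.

key: running move(3) before face(E) would end elsewhere — order is forced
from: (3, 2) facing up
[1] after face(E): (3, 2) facing right
[2] after move(3): (6, 2) facing right
no rival 2-sequence matches.

face(E), move(3)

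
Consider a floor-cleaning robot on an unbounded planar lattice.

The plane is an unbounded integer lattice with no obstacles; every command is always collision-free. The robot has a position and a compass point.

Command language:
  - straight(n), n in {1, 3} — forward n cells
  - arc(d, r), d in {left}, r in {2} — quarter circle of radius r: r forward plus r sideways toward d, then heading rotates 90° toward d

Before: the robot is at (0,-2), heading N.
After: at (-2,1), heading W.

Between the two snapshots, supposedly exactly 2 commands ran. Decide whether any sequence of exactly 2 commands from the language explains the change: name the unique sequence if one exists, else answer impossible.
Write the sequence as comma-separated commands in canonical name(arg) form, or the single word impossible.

key: order matters: swapping straight(1) and arc(left, 2) lands elsewhere
from: at (0,-2), heading N
[1] after straight(1): at (0,-1), heading N
[2] after arc(left, 2): at (-2,1), heading W
all 9 alternatives checked — unique.

straight(1), arc(left, 2)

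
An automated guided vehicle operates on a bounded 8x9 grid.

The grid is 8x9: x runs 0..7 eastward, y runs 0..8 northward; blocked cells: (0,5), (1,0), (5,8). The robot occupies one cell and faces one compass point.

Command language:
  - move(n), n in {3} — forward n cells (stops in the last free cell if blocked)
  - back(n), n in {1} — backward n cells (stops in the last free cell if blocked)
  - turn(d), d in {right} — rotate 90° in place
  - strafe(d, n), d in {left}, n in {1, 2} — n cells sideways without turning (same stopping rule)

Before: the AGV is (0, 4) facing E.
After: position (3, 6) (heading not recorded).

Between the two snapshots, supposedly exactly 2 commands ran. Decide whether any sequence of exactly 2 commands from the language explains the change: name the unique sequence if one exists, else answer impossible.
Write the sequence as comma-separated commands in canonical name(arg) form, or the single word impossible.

move(3), strafe(left, 2)

key: order matters: swapping move(3) and strafe(left, 2) lands elsewhere
begin: (0, 4) facing E
step 1 (move(3)): (3, 4) facing E
step 2 (strafe(left, 2)): (3, 6) facing E
uniquely the one of 25 2-step routes that fits.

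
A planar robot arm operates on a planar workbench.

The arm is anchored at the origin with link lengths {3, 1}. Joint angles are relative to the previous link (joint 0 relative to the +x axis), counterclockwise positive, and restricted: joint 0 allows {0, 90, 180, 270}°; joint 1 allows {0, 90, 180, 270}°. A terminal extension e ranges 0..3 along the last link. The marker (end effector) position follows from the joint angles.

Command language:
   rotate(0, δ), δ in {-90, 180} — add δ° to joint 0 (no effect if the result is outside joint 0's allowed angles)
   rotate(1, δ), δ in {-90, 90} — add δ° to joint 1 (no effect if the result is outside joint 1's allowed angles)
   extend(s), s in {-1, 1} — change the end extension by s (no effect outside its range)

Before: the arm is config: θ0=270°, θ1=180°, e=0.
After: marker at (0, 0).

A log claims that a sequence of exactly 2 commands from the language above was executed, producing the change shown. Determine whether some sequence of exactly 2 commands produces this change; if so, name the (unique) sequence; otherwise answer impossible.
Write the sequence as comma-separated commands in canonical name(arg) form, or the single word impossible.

from: config: θ0=270°, θ1=180°, e=0
[1] after extend(1): config: θ0=270°, θ1=180°, e=1
[2] after extend(1): config: θ0=270°, θ1=180°, e=2
all 36 alternatives checked — unique.

extend(1), extend(1)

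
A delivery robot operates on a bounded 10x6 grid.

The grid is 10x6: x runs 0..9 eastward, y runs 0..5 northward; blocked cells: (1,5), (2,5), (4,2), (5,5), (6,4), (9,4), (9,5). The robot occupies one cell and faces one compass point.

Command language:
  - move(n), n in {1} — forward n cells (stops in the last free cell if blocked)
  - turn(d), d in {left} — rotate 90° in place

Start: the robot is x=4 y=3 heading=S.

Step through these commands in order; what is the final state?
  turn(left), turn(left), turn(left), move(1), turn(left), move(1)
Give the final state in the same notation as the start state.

start: x=4 y=3 heading=S
step 1 (turn(left)): x=4 y=3 heading=E
step 2 (turn(left)): x=4 y=3 heading=N
step 3 (turn(left)): x=4 y=3 heading=W
step 4 (move(1)): x=3 y=3 heading=W
step 5 (turn(left)): x=3 y=3 heading=S
step 6 (move(1)): x=3 y=2 heading=S

x=3 y=2 heading=S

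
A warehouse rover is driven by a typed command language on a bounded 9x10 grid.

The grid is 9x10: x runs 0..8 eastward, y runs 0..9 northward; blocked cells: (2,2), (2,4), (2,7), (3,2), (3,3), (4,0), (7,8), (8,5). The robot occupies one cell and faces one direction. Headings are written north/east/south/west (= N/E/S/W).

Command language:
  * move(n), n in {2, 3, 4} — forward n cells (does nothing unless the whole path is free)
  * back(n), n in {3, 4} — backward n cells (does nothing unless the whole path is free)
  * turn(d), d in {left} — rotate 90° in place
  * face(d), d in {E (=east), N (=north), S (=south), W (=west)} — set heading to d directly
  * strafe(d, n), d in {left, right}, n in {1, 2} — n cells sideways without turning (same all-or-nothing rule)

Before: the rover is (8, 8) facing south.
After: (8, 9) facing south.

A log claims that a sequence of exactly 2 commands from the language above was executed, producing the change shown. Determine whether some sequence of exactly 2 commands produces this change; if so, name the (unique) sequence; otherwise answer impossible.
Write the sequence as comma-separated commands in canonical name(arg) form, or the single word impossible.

move(2), back(3)

key: still facing S at the end — nothing in the sequence rotates
begin: (8, 8) facing south
step 1 (move(2)): (8, 6) facing south
step 2 (back(3)): (8, 9) facing south
all 196 alternatives checked — unique.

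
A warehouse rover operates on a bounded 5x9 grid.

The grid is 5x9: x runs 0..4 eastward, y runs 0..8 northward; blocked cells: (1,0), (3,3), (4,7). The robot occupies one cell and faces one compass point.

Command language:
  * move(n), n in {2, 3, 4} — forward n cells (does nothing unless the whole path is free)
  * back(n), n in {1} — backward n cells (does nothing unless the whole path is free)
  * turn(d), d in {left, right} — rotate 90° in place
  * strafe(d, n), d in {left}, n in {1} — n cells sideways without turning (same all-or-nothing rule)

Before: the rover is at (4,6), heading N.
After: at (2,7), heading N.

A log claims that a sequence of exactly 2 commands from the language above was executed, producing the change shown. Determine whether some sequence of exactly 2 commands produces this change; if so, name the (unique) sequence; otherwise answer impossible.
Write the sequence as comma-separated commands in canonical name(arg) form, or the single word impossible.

every 2-command combo misses the target.

impossible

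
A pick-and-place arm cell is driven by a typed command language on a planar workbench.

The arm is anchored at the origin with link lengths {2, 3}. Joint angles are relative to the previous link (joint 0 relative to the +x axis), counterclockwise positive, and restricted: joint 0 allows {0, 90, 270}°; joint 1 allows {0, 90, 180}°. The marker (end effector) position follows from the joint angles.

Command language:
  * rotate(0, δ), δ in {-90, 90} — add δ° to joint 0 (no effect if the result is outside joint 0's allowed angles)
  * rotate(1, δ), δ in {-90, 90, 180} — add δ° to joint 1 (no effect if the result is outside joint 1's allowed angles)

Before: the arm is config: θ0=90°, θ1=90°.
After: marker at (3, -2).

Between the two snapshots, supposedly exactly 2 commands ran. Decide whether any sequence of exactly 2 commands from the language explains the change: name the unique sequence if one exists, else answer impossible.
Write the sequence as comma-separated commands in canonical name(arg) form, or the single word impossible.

rotate(0, -90), rotate(0, -90)

start: config: θ0=90°, θ1=90°
t=1 rotate(0, -90) ⇒ config: θ0=0°, θ1=90°
t=2 rotate(0, -90) ⇒ config: θ0=270°, θ1=90°
no rival 2-sequence matches.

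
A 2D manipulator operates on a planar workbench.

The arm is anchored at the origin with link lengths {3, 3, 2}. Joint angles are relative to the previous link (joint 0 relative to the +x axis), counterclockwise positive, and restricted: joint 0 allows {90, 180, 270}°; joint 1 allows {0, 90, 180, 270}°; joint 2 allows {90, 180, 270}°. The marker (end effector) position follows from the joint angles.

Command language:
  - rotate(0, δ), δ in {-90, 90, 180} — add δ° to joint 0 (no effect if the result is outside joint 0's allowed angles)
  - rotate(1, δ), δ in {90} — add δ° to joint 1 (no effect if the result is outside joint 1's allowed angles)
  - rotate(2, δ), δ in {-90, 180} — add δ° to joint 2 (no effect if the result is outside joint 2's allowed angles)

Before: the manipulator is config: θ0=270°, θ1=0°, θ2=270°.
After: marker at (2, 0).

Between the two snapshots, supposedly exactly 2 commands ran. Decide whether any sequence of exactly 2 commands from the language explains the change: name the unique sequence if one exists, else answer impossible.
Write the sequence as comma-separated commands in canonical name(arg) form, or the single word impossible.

begin: config: θ0=270°, θ1=0°, θ2=270°
1. rotate(1, 90) → config: θ0=270°, θ1=90°, θ2=270°
2. rotate(1, 90) → config: θ0=270°, θ1=180°, θ2=270°
uniquely the one of 36 2-step routes that fits.

rotate(1, 90), rotate(1, 90)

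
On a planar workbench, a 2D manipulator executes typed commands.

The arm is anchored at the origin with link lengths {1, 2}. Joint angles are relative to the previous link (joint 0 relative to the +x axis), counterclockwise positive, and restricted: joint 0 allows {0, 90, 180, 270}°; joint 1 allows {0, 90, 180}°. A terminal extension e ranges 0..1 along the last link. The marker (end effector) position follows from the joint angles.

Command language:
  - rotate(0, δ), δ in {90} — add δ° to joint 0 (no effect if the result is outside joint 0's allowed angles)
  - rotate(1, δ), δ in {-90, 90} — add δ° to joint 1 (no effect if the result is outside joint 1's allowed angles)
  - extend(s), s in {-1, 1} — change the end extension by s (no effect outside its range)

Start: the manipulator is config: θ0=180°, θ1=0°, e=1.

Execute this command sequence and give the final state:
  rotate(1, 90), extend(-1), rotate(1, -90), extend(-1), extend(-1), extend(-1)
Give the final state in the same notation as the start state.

config: θ0=180°, θ1=0°, e=0

from: config: θ0=180°, θ1=0°, e=1
[1] after rotate(1, 90): config: θ0=180°, θ1=90°, e=1
[2] after extend(-1): config: θ0=180°, θ1=90°, e=0
[3] after rotate(1, -90): config: θ0=180°, θ1=0°, e=0
[4] after extend(-1): config: θ0=180°, θ1=0°, e=0
[5] after extend(-1): config: θ0=180°, θ1=0°, e=0
[6] after extend(-1): config: θ0=180°, θ1=0°, e=0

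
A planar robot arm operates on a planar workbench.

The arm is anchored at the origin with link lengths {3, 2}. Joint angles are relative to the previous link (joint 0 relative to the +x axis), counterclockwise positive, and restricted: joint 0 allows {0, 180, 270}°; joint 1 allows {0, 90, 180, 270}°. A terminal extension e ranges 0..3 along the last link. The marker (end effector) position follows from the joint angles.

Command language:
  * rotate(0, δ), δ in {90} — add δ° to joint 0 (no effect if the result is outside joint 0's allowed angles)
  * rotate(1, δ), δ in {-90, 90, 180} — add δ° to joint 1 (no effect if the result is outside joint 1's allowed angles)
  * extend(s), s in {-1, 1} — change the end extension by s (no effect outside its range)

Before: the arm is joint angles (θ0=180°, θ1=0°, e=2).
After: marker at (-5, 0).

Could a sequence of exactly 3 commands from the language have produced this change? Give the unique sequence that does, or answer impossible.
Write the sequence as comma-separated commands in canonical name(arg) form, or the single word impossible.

from: joint angles (θ0=180°, θ1=0°, e=2)
[1] after extend(-1): joint angles (θ0=180°, θ1=0°, e=1)
[2] after extend(-1): joint angles (θ0=180°, θ1=0°, e=0)
[3] after extend(-1): joint angles (θ0=180°, θ1=0°, e=0)
no rival 3-sequence matches.

extend(-1), extend(-1), extend(-1)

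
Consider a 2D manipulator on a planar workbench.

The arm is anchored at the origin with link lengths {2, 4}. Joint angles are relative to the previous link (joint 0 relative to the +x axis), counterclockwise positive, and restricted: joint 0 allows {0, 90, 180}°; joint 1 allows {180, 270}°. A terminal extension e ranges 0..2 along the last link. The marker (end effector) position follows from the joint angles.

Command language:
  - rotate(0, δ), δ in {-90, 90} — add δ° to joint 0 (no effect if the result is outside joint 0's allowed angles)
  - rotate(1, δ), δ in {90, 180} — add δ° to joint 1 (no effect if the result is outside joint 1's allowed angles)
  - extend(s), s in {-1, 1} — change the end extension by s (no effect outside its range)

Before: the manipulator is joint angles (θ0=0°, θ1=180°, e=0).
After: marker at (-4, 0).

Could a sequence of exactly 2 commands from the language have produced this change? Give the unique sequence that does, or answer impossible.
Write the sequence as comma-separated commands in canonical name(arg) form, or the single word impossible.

extend(1), extend(1)

begin: joint angles (θ0=0°, θ1=180°, e=0)
step 1 (extend(1)): joint angles (θ0=0°, θ1=180°, e=1)
step 2 (extend(1)): joint angles (θ0=0°, θ1=180°, e=2)
no other 2-command option fits: unique.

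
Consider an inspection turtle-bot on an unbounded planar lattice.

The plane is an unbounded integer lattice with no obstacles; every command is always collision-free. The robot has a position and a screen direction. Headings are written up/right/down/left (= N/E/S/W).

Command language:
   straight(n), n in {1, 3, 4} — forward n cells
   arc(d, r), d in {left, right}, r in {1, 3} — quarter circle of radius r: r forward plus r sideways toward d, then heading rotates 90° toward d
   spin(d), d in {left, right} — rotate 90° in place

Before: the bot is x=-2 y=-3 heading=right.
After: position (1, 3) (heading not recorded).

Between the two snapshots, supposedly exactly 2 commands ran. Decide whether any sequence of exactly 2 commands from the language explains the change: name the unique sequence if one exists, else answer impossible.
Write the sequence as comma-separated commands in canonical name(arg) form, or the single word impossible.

arc(left, 3), straight(3)

key: order matters: swapping arc(left, 3) and straight(3) lands elsewhere
start: x=-2 y=-3 heading=right
step 1 (arc(left, 3)): x=1 y=0 heading=up
step 2 (straight(3)): x=1 y=3 heading=up
uniquely the one of 81 2-step routes that fits.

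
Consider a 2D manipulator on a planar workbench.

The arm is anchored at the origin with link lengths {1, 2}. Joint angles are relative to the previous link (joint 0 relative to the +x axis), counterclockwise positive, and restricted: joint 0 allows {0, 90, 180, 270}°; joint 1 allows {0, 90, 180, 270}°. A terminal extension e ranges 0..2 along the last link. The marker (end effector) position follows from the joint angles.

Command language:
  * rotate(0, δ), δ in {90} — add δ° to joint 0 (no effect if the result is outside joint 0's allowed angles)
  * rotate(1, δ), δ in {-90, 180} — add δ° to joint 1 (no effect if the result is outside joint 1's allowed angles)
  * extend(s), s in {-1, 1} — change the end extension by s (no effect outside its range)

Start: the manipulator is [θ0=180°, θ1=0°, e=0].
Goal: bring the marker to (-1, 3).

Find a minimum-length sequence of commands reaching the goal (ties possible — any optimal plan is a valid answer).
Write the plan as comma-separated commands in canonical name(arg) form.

begin: [θ0=180°, θ1=0°, e=0]
t=1 rotate(1, -90) ⇒ [θ0=180°, θ1=270°, e=0]
t=2 extend(1) ⇒ [θ0=180°, θ1=270°, e=1]
shorter routes all fall short; 2 is best.

rotate(1, -90), extend(1)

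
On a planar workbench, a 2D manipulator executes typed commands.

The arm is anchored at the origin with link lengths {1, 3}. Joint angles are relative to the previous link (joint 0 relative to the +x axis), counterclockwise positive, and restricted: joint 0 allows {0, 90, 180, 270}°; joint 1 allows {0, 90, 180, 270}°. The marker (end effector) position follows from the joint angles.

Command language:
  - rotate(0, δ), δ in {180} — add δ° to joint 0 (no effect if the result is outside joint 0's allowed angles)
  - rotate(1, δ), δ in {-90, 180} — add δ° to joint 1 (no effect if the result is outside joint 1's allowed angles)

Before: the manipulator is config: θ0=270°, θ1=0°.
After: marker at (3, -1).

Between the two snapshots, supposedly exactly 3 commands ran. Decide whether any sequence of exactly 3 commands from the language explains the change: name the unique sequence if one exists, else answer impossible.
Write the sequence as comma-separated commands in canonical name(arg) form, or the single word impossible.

rotate(1, -90), rotate(1, -90), rotate(1, -90)

start: config: θ0=270°, θ1=0°
t=1 rotate(1, -90) ⇒ config: θ0=270°, θ1=270°
t=2 rotate(1, -90) ⇒ config: θ0=270°, θ1=180°
t=3 rotate(1, -90) ⇒ config: θ0=270°, θ1=90°
all 27 alternatives checked — unique.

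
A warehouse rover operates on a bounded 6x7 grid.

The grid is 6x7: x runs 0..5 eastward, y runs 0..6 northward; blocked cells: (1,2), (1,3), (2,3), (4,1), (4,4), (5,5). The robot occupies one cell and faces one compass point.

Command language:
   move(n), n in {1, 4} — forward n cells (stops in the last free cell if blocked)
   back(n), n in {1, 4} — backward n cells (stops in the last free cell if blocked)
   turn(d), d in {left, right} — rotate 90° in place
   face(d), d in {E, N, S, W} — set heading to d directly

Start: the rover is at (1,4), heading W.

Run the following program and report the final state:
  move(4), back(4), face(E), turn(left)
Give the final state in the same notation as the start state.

at (3,4), heading N

start: at (1,4), heading W
1. move(4) → at (0,4), heading W
2. back(4) → at (3,4), heading W
3. face(E) → at (3,4), heading E
4. turn(left) → at (3,4), heading N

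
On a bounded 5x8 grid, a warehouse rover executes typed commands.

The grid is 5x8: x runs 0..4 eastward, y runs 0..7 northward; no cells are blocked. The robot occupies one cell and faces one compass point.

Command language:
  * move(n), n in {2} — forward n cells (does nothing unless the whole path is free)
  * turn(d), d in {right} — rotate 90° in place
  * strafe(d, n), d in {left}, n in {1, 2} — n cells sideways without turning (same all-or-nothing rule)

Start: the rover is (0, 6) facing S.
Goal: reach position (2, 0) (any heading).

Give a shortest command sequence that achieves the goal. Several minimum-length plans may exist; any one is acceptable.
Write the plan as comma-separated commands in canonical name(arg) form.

initial: (0, 6) facing S
t=1 move(2) ⇒ (0, 4) facing S
t=2 move(2) ⇒ (0, 2) facing S
t=3 move(2) ⇒ (0, 0) facing S
t=4 strafe(left, 2) ⇒ (2, 0) facing S
shorter routes all fall short; 4 is best.

move(2), move(2), move(2), strafe(left, 2)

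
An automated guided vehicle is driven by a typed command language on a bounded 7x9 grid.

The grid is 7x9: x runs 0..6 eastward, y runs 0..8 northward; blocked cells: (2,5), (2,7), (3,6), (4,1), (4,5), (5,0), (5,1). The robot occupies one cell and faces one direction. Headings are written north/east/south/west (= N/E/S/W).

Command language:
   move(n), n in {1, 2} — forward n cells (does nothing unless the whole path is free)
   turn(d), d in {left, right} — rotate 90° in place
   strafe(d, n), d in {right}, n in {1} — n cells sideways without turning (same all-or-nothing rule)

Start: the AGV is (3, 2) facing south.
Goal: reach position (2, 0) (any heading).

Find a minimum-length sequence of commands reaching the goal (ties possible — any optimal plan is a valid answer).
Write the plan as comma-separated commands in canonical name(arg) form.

begin: (3, 2) facing south
step 1 (strafe(right, 1)): (2, 2) facing south
step 2 (move(2)): (2, 0) facing south
minimal: 2 command(s), checked below 2.

strafe(right, 1), move(2)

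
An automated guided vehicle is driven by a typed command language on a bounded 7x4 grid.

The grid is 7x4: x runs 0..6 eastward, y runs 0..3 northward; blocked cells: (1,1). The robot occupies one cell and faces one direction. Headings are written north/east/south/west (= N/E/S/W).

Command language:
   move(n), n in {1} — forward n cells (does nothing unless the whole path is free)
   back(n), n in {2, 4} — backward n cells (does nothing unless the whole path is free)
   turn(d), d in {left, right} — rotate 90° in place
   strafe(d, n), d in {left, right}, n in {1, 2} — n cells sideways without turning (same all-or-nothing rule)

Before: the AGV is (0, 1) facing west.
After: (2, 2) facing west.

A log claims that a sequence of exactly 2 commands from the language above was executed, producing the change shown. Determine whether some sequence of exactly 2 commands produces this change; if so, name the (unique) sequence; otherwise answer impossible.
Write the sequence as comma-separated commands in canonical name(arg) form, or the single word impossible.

strafe(right, 1), back(2)

key: heading stays W — no command in the sequence turns
begin: (0, 1) facing west
t=1 strafe(right, 1) ⇒ (0, 2) facing west
t=2 back(2) ⇒ (2, 2) facing west
uniquely the one of 81 2-step routes that fits.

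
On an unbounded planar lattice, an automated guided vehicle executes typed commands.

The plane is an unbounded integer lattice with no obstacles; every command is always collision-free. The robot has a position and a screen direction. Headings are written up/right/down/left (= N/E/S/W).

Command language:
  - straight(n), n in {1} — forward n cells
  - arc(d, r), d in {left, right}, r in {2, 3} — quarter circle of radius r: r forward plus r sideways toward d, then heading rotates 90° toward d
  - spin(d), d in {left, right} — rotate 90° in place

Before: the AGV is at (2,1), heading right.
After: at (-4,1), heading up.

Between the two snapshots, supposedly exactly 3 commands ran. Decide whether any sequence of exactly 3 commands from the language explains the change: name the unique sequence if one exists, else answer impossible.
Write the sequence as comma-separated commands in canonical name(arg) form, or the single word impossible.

spin(right), arc(right, 3), arc(right, 3)

key: order matters: swapping spin(right) and arc(right, 3) lands elsewhere
start: at (2,1), heading right
[1] after spin(right): at (2,1), heading down
[2] after arc(right, 3): at (-1,-2), heading left
[3] after arc(right, 3): at (-4,1), heading up
no other 3-command option fits: unique.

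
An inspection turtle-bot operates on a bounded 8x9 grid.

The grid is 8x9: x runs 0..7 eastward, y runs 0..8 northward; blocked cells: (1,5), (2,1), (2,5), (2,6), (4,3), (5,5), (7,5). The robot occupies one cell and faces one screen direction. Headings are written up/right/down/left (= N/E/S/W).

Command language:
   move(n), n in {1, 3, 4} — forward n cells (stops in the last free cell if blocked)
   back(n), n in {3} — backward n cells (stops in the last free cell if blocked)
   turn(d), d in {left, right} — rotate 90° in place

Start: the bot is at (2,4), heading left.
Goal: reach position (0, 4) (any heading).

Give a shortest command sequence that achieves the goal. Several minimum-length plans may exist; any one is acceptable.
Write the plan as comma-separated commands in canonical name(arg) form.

move(4)

from: at (2,4), heading left
1. move(4) → at (0,4), heading left
nothing shorter than 1 reaches the goal.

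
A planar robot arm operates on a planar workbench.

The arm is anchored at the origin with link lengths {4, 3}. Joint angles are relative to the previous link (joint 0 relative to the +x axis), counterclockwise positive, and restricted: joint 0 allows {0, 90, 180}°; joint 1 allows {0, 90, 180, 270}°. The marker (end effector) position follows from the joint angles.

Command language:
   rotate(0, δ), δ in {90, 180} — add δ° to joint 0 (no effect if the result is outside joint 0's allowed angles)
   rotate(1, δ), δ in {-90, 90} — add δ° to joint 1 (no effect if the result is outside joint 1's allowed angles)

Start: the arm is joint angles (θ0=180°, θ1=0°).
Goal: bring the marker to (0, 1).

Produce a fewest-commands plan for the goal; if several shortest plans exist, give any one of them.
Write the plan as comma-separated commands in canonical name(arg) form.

from: joint angles (θ0=180°, θ1=0°)
t=1 rotate(1, 90) ⇒ joint angles (θ0=180°, θ1=90°)
t=2 rotate(1, 90) ⇒ joint angles (θ0=180°, θ1=180°)
t=3 rotate(0, 180) ⇒ joint angles (θ0=0°, θ1=180°)
t=4 rotate(0, 90) ⇒ joint angles (θ0=90°, θ1=180°)
nothing shorter than 4 reaches the goal.

rotate(1, 90), rotate(1, 90), rotate(0, 180), rotate(0, 90)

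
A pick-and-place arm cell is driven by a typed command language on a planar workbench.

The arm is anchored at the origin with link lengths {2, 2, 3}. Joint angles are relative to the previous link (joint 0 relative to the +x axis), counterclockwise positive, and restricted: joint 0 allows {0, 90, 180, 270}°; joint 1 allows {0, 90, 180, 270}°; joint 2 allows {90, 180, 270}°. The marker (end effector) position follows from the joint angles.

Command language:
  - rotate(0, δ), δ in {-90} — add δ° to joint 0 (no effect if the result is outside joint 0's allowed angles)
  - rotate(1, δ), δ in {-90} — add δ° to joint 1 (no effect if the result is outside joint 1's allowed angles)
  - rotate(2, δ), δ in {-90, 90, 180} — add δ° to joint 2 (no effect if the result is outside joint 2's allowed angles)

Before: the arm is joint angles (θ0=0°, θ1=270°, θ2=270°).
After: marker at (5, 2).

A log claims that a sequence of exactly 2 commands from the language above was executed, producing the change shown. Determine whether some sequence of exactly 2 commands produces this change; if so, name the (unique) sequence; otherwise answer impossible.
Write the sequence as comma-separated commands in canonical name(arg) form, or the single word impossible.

start: joint angles (θ0=0°, θ1=270°, θ2=270°)
t=1 rotate(1, -90) ⇒ joint angles (θ0=0°, θ1=180°, θ2=270°)
t=2 rotate(1, -90) ⇒ joint angles (θ0=0°, θ1=90°, θ2=270°)
no rival 2-sequence matches.

rotate(1, -90), rotate(1, -90)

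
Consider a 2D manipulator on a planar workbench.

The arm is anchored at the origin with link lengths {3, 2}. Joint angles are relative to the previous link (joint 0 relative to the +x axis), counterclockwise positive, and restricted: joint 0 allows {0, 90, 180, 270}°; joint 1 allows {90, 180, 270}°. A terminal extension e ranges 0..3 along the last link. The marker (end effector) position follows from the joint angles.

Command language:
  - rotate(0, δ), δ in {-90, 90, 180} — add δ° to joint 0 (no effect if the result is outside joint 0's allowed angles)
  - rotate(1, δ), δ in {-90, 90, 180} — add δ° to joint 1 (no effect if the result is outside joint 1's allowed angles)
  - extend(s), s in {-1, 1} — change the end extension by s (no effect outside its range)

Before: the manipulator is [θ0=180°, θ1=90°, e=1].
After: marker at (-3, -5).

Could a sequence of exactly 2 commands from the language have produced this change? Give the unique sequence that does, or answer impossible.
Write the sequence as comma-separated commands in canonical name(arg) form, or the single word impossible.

extend(1), extend(1)

begin: [θ0=180°, θ1=90°, e=1]
step 1 (extend(1)): [θ0=180°, θ1=90°, e=2]
step 2 (extend(1)): [θ0=180°, θ1=90°, e=3]
no rival 2-sequence matches.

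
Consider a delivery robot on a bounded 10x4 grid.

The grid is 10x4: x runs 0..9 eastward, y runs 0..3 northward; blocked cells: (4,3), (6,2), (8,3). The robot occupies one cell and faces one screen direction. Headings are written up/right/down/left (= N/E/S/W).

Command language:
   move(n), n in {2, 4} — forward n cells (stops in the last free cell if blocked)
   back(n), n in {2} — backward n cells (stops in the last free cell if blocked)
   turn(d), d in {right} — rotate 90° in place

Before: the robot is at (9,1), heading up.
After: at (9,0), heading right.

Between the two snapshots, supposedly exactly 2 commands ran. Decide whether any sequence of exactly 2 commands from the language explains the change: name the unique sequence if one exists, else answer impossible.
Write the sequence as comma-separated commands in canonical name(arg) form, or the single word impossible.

key: running turn(right) before back(2) would end elsewhere — order is forced
initial: at (9,1), heading up
step 1 (back(2)): at (9,0), heading up
step 2 (turn(right)): at (9,0), heading right
uniquely the one of 16 2-step routes that fits.

back(2), turn(right)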